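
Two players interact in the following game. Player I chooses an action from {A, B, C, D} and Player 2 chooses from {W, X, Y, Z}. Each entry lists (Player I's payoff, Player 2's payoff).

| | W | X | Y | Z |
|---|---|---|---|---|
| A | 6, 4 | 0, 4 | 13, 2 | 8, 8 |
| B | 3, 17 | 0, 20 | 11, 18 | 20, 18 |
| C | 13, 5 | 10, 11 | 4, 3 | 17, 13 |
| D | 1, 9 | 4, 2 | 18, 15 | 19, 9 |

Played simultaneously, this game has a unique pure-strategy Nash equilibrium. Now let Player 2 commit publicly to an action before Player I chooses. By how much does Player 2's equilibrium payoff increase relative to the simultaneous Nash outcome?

3

Backward induction with Player 2 moving first.
- W: Player I compares 6, 3, 13, 1 and picks C; Player 2 would get 5.
- X: Player I compares 0, 0, 10, 4 and picks C; Player 2 would get 11.
- Y: Player I compares 13, 11, 4, 18 and picks D; Player 2 would get 15.
- Z: Player I compares 8, 20, 17, 19 and picks B; Player 2 would get 18.
Among 5, 11, 15, 18, the best is 18 at Z. Subgame-perfect outcome: (B, Z) with payoffs (20, 18).
Now find the simultaneous Nash equilibrium.
Player I's best replies: W→C; X→C; Y→D; Z→B.
Player 2's best replies: A→Z; B→X; C→Z; D→Y.
The unique mutual best reply is (D, Y), giving (18, 15).
Player 2's commitment gain: 18 − 15 = 3.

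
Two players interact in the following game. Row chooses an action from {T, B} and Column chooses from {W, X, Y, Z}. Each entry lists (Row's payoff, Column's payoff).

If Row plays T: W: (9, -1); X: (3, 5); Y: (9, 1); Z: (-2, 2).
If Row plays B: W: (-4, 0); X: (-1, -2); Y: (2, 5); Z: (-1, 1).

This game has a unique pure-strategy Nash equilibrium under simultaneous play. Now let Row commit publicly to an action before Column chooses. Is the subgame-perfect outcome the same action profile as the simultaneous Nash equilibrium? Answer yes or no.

yes

Work backward from Column's decision.
- T: Column compares -1, 5, 1, 2 and picks X; Row would get 3.
- B: Column compares 0, -2, 5, 1 and picks Y; Row would get 2.
Maximizing over 3, 2, Row chooses T. Subgame-perfect outcome: (T, X) with payoffs (3, 5).
Now find the simultaneous Nash equilibrium.
Row's best replies: W→T; X→T; Y→T; Z→B.
Column's best replies: T→X; B→Y.
Only (T, X) has each player best-responding; Nash payoffs (3, 5).
Sequential outcome (T, X) coincides with the Nash profile (T, X).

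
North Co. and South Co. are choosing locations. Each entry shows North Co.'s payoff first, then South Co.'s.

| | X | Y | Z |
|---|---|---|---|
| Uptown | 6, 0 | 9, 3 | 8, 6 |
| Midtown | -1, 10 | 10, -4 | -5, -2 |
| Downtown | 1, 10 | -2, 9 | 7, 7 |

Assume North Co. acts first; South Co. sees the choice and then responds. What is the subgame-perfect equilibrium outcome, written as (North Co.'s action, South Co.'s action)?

(Uptown, Z)

Backward induction with North Co. moving first.
- Uptown: BR = Z, leader payoff 8.
- Midtown: BR = X, leader payoff -1.
- Downtown: BR = X, leader payoff 1.
Maximizing over 8, -1, 1, North Co. chooses Uptown. Subgame-perfect outcome: (Uptown, Z) with payoffs (8, 6).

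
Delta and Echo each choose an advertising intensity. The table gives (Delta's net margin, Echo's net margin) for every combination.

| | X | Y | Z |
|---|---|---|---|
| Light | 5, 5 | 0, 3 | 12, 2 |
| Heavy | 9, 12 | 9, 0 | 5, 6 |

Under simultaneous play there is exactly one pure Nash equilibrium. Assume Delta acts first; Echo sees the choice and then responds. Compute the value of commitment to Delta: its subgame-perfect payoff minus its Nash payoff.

Work backward from Echo's decision.
- Light → Echo plays X (best of 5, 3, 2); Delta gets 5.
- Heavy → Echo plays X (best of 12, 0, 6); Delta gets 9.
Maximizing over 5, 9, Delta chooses Heavy. Subgame-perfect outcome: (Heavy, X) with payoffs (9, 12).
Under simultaneous play:
Delta's best replies: X→Heavy; Y→Heavy; Z→Light.
Echo's best replies: Light→X; Heavy→X.
The unique mutual best reply is (Heavy, X), giving (9, 12).
Delta's commitment gain: 9 − 9 = 0.

0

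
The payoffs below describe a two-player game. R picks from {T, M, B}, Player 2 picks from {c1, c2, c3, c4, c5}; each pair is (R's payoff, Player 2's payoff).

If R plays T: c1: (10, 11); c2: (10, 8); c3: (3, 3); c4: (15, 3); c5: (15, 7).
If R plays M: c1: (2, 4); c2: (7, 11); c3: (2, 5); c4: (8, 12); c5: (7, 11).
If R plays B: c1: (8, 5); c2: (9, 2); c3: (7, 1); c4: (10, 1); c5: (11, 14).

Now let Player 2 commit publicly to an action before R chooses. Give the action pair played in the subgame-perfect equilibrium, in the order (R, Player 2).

(T, c1)

Backward induction with Player 2 moving first.
- c1: BR = T, leader payoff 11.
- c2: BR = T, leader payoff 8.
- c3: BR = B, leader payoff 1.
- c4: BR = T, leader payoff 3.
- c5: BR = T, leader payoff 7.
Player 2's induced payoffs are 11, 8, 1, 3, 7, so Player 2 commits to c1. Subgame-perfect outcome: (T, c1) with payoffs (10, 11).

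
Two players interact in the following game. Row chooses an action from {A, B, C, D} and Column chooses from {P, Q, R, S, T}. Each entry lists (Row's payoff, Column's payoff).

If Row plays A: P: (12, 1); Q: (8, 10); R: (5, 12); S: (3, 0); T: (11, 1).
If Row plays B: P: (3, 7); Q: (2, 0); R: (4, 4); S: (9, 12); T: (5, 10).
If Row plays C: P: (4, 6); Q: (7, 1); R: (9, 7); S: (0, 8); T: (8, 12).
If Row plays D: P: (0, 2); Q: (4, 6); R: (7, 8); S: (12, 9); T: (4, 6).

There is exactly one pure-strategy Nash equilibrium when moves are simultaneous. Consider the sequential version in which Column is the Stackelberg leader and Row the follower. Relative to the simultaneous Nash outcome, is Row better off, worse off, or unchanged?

worse off

Work backward from Row's decision.
- P: Row compares 12, 3, 4, 0 and picks A; Column would get 1.
- Q: Row compares 8, 2, 7, 4 and picks A; Column would get 10.
- R: Row compares 5, 4, 9, 7 and picks C; Column would get 7.
- S: Row compares 3, 9, 0, 12 and picks D; Column would get 9.
- T: Row compares 11, 5, 8, 4 and picks A; Column would get 1.
Among 1, 10, 7, 9, 1, the best is 10 at Q. Subgame-perfect outcome: (A, Q) with payoffs (8, 10).
For the simultaneous game, intersect best replies.
Row's best replies: P→A; Q→A; R→C; S→D; T→A.
Column's best replies: A→R; B→S; C→T; D→S.
Only (D, S) has each player best-responding; Nash payoffs (12, 9).
Row earns 8 sequentially versus 12 at the Nash outcome: worse off.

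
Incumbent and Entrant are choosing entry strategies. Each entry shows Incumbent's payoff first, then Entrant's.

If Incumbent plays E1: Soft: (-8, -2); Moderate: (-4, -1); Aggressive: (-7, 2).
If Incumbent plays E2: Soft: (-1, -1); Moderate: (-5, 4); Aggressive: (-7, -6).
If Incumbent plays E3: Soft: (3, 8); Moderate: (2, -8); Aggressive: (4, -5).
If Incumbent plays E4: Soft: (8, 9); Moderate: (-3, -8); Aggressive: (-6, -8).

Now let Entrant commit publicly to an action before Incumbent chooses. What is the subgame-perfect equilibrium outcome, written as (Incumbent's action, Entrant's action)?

Solve by backward induction (Entrant leads).
- Soft: Incumbent compares -8, -1, 3, 8 and picks E4; Entrant would get 9.
- Moderate: Incumbent compares -4, -5, 2, -3 and picks E3; Entrant would get -8.
- Aggressive: Incumbent compares -7, -7, 4, -6 and picks E3; Entrant would get -5.
Among 9, -8, -5, the best is 9 at Soft. Subgame-perfect outcome: (E4, Soft) with payoffs (8, 9).

(E4, Soft)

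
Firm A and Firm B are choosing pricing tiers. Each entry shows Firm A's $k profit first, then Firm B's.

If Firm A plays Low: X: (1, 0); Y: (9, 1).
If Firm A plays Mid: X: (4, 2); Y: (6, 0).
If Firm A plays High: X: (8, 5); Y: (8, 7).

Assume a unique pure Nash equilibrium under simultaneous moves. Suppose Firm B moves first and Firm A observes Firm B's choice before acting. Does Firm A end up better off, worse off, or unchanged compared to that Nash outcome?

worse off

Backward induction with Firm B moving first.
- X → Firm A plays High (best of 1, 4, 8); Firm B gets 5.
- Y → Firm A plays Low (best of 9, 6, 8); Firm B gets 1.
Maximizing over 5, 1, Firm B chooses X. Subgame-perfect outcome: (High, X) with payoffs (8, 5).
Now find the simultaneous Nash equilibrium.
Firm A's best replies: X→High; Y→Low.
Firm B's best replies: Low→Y; Mid→X; High→Y.
The unique mutual best reply is (Low, Y), giving (9, 1).
Firm A earns 8 sequentially versus 9 at the Nash outcome: worse off.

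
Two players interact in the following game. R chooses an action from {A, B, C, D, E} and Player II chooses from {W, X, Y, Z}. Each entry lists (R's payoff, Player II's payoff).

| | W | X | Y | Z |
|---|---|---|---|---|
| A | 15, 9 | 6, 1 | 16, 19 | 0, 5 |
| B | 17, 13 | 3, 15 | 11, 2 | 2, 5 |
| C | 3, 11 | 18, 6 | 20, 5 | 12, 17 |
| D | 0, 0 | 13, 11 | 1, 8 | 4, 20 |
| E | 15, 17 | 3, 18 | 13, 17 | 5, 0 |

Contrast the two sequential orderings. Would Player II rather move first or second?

If R leads: Player II's best replies are A→Y, B→X, C→Z, D→Z, E→X; R's induced payoffs 16, 3, 12, 4, 3; outcome (A, Y), payoffs (16, 19).
If Player II leads: R's best replies are W→B, X→C, Y→C, Z→C; Player II's induced payoffs 13, 6, 5, 17; outcome (C, Z), payoffs (12, 17).
Player II gets 17 moving first and 19 moving second, so Player II prefers to move second.

second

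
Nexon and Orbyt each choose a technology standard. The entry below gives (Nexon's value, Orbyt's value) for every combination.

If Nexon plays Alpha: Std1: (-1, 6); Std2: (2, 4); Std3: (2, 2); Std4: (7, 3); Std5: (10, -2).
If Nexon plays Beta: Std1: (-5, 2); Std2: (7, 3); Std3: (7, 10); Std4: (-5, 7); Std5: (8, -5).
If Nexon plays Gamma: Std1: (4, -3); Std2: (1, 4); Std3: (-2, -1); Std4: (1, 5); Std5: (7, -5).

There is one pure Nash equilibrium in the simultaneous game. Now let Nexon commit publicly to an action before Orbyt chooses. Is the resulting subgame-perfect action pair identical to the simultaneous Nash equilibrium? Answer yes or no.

yes

Work backward from Orbyt's decision.
- Alpha → Orbyt plays Std1 (best of 6, 4, 2, 3, -2); Nexon gets -1.
- Beta → Orbyt plays Std3 (best of 2, 3, 10, 7, -5); Nexon gets 7.
- Gamma → Orbyt plays Std4 (best of -3, 4, -1, 5, -5); Nexon gets 1.
Nexon's induced payoffs are -1, 7, 1, so Nexon commits to Beta. Subgame-perfect outcome: (Beta, Std3) with payoffs (7, 10).
Under simultaneous play:
Nexon's best replies: Std1→Gamma; Std2→Beta; Std3→Beta; Std4→Alpha; Std5→Alpha.
Orbyt's best replies: Alpha→Std1; Beta→Std3; Gamma→Std4.
The unique mutual best reply is (Beta, Std3), giving (7, 10).
Sequential outcome (Beta, Std3) coincides with the Nash profile (Beta, Std3).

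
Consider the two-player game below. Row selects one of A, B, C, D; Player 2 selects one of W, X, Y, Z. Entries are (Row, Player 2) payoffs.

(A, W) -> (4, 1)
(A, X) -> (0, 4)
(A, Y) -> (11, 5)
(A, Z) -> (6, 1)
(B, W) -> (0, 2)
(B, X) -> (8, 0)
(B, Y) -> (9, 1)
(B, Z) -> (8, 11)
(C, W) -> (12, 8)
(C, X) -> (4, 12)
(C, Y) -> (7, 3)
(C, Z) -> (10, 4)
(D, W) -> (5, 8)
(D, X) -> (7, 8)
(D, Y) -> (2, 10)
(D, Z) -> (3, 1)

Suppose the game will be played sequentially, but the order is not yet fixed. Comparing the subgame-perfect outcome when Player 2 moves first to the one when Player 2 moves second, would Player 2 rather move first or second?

If Row leads: Player 2's best replies are A→Y, B→Z, C→X, D→Y; Row's induced payoffs 11, 8, 4, 2; outcome (A, Y), payoffs (11, 5).
If Player 2 leads: Row's best replies are W→C, X→B, Y→A, Z→C; Player 2's induced payoffs 8, 0, 5, 4; outcome (C, W), payoffs (12, 8).
Player 2 gets 8 moving first and 5 moving second, so Player 2 prefers to move first.

first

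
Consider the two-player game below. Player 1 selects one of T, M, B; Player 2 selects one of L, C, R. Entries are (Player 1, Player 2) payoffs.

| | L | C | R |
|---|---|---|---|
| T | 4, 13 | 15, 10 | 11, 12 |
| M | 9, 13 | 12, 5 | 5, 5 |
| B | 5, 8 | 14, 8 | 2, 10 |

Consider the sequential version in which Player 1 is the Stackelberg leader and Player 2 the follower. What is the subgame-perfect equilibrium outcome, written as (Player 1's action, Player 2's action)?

Solve by backward induction (Player 1 leads).
- T: Player 2 compares 13, 10, 12 and picks L; Player 1 would get 4.
- M: Player 2 compares 13, 5, 5 and picks L; Player 1 would get 9.
- B: Player 2 compares 8, 8, 10 and picks R; Player 1 would get 2.
Maximizing over 4, 9, 2, Player 1 chooses M. Subgame-perfect outcome: (M, L) with payoffs (9, 13).

(M, L)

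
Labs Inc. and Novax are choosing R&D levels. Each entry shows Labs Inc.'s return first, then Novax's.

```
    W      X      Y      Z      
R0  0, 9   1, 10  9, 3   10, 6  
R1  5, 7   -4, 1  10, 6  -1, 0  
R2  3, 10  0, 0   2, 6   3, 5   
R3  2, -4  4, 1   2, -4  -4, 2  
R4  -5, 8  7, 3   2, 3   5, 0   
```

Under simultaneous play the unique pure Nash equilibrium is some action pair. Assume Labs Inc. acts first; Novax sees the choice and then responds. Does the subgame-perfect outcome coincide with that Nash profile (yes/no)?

yes

Solve by backward induction (Labs Inc. leads).
- R0: BR = X, leader payoff 1.
- R1: BR = W, leader payoff 5.
- R2: BR = W, leader payoff 3.
- R3: BR = Z, leader payoff -4.
- R4: BR = W, leader payoff -5.
Maximizing over 1, 5, 3, -4, -5, Labs Inc. chooses R1. Subgame-perfect outcome: (R1, W) with payoffs (5, 7).
Now find the simultaneous Nash equilibrium.
Labs Inc.'s best replies: W→R1; X→R4; Y→R1; Z→R0.
Novax's best replies: R0→X; R1→W; R2→W; R3→Z; R4→W.
Only (R1, W) has each player best-responding; Nash payoffs (5, 7).
Sequential outcome (R1, W) coincides with the Nash profile (R1, W).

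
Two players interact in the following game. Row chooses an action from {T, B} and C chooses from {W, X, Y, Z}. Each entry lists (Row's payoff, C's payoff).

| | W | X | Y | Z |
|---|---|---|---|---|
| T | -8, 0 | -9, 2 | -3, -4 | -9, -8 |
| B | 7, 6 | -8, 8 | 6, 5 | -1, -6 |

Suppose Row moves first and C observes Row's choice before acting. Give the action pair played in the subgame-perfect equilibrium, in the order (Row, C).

(B, X)

C best-responds to each possible Row move:
- T → C plays X (best of 0, 2, -4, -8); Row gets -9.
- B → C plays X (best of 6, 8, 5, -6); Row gets -8.
Maximizing over -9, -8, Row chooses B. Subgame-perfect outcome: (B, X) with payoffs (-8, 8).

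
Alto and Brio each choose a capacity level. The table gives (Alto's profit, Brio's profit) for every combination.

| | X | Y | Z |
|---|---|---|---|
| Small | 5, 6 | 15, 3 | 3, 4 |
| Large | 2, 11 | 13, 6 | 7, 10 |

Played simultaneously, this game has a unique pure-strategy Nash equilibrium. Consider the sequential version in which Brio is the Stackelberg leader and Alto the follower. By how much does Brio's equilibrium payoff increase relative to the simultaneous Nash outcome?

4

Work backward from Alto's decision.
- X: BR = Small, leader payoff 6.
- Y: BR = Small, leader payoff 3.
- Z: BR = Large, leader payoff 10.
Maximizing over 6, 3, 10, Brio chooses Z. Subgame-perfect outcome: (Large, Z) with payoffs (7, 10).
Under simultaneous play:
Alto's best replies: X→Small; Y→Small; Z→Large.
Brio's best replies: Small→X; Large→X.
Only (Small, X) has each player best-responding; Nash payoffs (5, 6).
Brio's commitment gain: 10 − 6 = 4.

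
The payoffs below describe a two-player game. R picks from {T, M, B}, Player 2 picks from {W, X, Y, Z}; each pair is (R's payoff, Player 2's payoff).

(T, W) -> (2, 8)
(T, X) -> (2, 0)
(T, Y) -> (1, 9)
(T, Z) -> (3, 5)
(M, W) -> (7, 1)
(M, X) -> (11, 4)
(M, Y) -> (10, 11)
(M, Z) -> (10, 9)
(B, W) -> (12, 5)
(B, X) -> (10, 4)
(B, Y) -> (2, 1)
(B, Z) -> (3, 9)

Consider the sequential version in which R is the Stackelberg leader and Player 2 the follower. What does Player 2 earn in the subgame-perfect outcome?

11

Backward induction with R moving first.
- T: BR = Y, leader payoff 1.
- M: BR = Y, leader payoff 10.
- B: BR = Z, leader payoff 3.
Maximizing over 1, 10, 3, R chooses M. Subgame-perfect outcome: (M, Y) with payoffs (10, 11).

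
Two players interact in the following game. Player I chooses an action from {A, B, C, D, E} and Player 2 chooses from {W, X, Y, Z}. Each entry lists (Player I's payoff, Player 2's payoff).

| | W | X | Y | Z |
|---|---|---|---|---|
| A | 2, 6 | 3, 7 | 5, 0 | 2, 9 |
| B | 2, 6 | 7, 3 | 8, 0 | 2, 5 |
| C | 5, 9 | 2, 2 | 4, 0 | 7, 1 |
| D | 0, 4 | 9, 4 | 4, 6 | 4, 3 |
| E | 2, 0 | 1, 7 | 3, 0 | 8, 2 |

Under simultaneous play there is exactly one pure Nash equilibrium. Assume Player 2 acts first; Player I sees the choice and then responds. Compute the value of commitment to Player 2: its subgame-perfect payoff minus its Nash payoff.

0

Solve by backward induction (Player 2 leads).
- W → Player I plays C (best of 2, 2, 5, 0, 2); Player 2 gets 9.
- X → Player I plays D (best of 3, 7, 2, 9, 1); Player 2 gets 4.
- Y → Player I plays B (best of 5, 8, 4, 4, 3); Player 2 gets 0.
- Z → Player I plays E (best of 2, 2, 7, 4, 8); Player 2 gets 2.
Maximizing over 9, 4, 0, 2, Player 2 chooses W. Subgame-perfect outcome: (C, W) with payoffs (5, 9).
Now find the simultaneous Nash equilibrium.
Player I's best replies: W→C; X→D; Y→B; Z→E.
Player 2's best replies: A→Z; B→W; C→W; D→Y; E→X.
Only (C, W) has each player best-responding; Nash payoffs (5, 9).
Player 2's commitment gain: 9 − 9 = 0.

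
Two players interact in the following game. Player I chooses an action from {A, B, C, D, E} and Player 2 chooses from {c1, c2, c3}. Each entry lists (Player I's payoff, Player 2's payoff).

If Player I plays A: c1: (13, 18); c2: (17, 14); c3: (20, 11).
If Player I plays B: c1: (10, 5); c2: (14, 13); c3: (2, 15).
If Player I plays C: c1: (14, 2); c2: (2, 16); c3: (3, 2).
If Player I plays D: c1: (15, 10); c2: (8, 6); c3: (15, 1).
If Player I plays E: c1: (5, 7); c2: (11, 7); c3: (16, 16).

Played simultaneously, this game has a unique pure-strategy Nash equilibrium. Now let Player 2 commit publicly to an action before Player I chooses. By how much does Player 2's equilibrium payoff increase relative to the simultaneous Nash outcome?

Work backward from Player I's decision.
- c1 → Player I plays D (best of 13, 10, 14, 15, 5); Player 2 gets 10.
- c2 → Player I plays A (best of 17, 14, 2, 8, 11); Player 2 gets 14.
- c3 → Player I plays A (best of 20, 2, 3, 15, 16); Player 2 gets 11.
Among 10, 14, 11, the best is 14 at c2. Subgame-perfect outcome: (A, c2) with payoffs (17, 14).
Under simultaneous play:
Player I's best replies: c1→D; c2→A; c3→A.
Player 2's best replies: A→c1; B→c3; C→c2; D→c1; E→c3.
The unique mutual best reply is (D, c1), giving (15, 10).
Player 2's commitment gain: 14 − 10 = 4.

4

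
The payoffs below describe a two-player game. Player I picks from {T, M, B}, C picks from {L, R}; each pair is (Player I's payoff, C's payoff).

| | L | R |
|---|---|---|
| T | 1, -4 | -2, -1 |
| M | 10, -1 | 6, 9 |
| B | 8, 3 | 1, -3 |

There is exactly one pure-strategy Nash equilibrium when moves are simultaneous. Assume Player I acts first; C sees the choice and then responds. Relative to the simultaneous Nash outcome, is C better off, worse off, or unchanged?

worse off

Work backward from C's decision.
- T: C compares -4, -1 and picks R; Player I would get -2.
- M: C compares -1, 9 and picks R; Player I would get 6.
- B: C compares 3, -3 and picks L; Player I would get 8.
Among -2, 6, 8, the best is 8 at B. Subgame-perfect outcome: (B, L) with payoffs (8, 3).
Under simultaneous play:
Player I's best replies: L→M; R→M.
C's best replies: T→R; M→R; B→L.
Only (M, R) has each player best-responding; Nash payoffs (6, 9).
C earns 3 sequentially versus 9 at the Nash outcome: worse off.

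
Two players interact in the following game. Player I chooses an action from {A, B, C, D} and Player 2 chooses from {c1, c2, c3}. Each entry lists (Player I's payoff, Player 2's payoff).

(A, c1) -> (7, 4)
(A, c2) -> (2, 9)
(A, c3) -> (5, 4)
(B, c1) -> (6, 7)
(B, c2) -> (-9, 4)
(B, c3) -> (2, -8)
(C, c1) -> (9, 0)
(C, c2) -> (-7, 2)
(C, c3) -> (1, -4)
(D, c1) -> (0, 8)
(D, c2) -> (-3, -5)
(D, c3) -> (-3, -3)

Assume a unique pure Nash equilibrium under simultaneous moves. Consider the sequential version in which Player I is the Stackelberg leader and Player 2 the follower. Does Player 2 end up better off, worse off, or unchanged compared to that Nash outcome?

worse off

Solve by backward induction (Player I leads).
- A: Player 2 compares 4, 9, 4 and picks c2; Player I would get 2.
- B: Player 2 compares 7, 4, -8 and picks c1; Player I would get 6.
- C: Player 2 compares 0, 2, -4 and picks c2; Player I would get -7.
- D: Player 2 compares 8, -5, -3 and picks c1; Player I would get 0.
Maximizing over 2, 6, -7, 0, Player I chooses B. Subgame-perfect outcome: (B, c1) with payoffs (6, 7).
Under simultaneous play:
Player I's best replies: c1→C; c2→A; c3→A.
Player 2's best replies: A→c2; B→c1; C→c2; D→c1.
Only (A, c2) has each player best-responding; Nash payoffs (2, 9).
Player 2 earns 7 sequentially versus 9 at the Nash outcome: worse off.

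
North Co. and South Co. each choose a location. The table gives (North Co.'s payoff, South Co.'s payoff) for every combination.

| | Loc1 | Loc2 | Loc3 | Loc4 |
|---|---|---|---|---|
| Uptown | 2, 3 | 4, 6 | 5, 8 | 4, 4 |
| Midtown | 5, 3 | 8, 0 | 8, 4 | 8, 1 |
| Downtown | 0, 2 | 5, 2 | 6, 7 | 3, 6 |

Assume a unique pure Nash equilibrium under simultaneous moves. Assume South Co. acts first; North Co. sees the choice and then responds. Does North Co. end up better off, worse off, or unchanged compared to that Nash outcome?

Work backward from North Co.'s decision.
- Loc1: North Co. compares 2, 5, 0 and picks Midtown; South Co. would get 3.
- Loc2: North Co. compares 4, 8, 5 and picks Midtown; South Co. would get 0.
- Loc3: North Co. compares 5, 8, 6 and picks Midtown; South Co. would get 4.
- Loc4: North Co. compares 4, 8, 3 and picks Midtown; South Co. would get 1.
Among 3, 0, 4, 1, the best is 4 at Loc3. Subgame-perfect outcome: (Midtown, Loc3) with payoffs (8, 4).
Now find the simultaneous Nash equilibrium.
North Co.'s best replies: Loc1→Midtown; Loc2→Midtown; Loc3→Midtown; Loc4→Midtown.
South Co.'s best replies: Uptown→Loc3; Midtown→Loc3; Downtown→Loc3.
The unique mutual best reply is (Midtown, Loc3), giving (8, 4).
North Co. earns 8 sequentially versus 8 at the Nash outcome: unchanged.

unchanged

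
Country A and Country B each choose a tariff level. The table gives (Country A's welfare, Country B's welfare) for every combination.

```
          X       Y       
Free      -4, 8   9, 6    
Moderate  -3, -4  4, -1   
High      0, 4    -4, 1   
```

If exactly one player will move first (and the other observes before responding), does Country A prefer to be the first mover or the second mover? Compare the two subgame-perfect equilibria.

If Country A leads: Country B's best replies are Free→X, Moderate→Y, High→X; Country A's induced payoffs -4, 4, 0; outcome (Moderate, Y), payoffs (4, -1).
If Country B leads: Country A's best replies are X→High, Y→Free; Country B's induced payoffs 4, 6; outcome (Free, Y), payoffs (9, 6).
Country A gets 4 moving first and 9 moving second, so Country A prefers to move second.

second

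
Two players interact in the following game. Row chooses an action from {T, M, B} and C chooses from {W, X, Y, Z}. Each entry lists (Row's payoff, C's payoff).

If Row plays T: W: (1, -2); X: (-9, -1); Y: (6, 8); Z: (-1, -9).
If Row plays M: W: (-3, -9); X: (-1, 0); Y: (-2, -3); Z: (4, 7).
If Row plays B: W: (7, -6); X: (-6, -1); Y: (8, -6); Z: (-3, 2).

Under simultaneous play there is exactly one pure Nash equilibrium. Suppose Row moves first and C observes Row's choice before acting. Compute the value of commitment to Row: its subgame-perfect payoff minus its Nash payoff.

Solve by backward induction (Row leads).
- T: C compares -2, -1, 8, -9 and picks Y; Row would get 6.
- M: C compares -9, 0, -3, 7 and picks Z; Row would get 4.
- B: C compares -6, -1, -6, 2 and picks Z; Row would get -3.
Row's induced payoffs are 6, 4, -3, so Row commits to T. Subgame-perfect outcome: (T, Y) with payoffs (6, 8).
Under simultaneous play:
Row's best replies: W→B; X→M; Y→B; Z→M.
C's best replies: T→Y; M→Z; B→Z.
Only (M, Z) has each player best-responding; Nash payoffs (4, 7).
Row's commitment gain: 6 − 4 = 2.

2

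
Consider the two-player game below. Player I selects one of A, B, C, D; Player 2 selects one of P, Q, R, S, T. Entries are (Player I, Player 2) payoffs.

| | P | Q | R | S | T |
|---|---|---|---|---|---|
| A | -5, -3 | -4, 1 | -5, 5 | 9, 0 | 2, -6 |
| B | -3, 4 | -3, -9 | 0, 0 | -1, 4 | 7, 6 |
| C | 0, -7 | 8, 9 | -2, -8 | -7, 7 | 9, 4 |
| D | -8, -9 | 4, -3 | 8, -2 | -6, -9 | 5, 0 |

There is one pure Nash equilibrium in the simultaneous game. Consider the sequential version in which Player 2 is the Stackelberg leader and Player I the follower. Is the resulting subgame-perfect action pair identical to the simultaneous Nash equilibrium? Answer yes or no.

yes

Work backward from Player I's decision.
- P → Player I plays C (best of -5, -3, 0, -8); Player 2 gets -7.
- Q → Player I plays C (best of -4, -3, 8, 4); Player 2 gets 9.
- R → Player I plays D (best of -5, 0, -2, 8); Player 2 gets -2.
- S → Player I plays A (best of 9, -1, -7, -6); Player 2 gets 0.
- T → Player I plays C (best of 2, 7, 9, 5); Player 2 gets 4.
Maximizing over -7, 9, -2, 0, 4, Player 2 chooses Q. Subgame-perfect outcome: (C, Q) with payoffs (8, 9).
Under simultaneous play:
Player I's best replies: P→C; Q→C; R→D; S→A; T→C.
Player 2's best replies: A→R; B→T; C→Q; D→T.
Only (C, Q) has each player best-responding; Nash payoffs (8, 9).
Sequential outcome (C, Q) coincides with the Nash profile (C, Q).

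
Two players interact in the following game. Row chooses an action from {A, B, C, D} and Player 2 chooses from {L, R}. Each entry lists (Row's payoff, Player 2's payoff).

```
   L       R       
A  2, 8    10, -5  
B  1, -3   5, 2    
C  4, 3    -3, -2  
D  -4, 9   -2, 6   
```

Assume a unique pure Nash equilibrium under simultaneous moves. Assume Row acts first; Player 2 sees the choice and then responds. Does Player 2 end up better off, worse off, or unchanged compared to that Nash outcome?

Solve by backward induction (Row leads).
- A → Player 2 plays L (best of 8, -5); Row gets 2.
- B → Player 2 plays R (best of -3, 2); Row gets 5.
- C → Player 2 plays L (best of 3, -2); Row gets 4.
- D → Player 2 plays L (best of 9, 6); Row gets -4.
Row's induced payoffs are 2, 5, 4, -4, so Row commits to B. Subgame-perfect outcome: (B, R) with payoffs (5, 2).
For the simultaneous game, intersect best replies.
Row's best replies: L→C; R→A.
Player 2's best replies: A→L; B→R; C→L; D→L.
The unique mutual best reply is (C, L), giving (4, 3).
Player 2 earns 2 sequentially versus 3 at the Nash outcome: worse off.

worse off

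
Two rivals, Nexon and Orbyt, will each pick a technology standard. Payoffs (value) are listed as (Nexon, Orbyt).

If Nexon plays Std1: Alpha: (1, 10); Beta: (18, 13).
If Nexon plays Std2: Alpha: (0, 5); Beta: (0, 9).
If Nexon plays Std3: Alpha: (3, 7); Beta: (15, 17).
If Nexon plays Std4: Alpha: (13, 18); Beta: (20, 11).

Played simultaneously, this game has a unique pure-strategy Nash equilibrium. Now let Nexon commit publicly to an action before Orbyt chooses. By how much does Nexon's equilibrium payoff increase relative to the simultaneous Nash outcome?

Backward induction with Nexon moving first.
- Std1: BR = Beta, leader payoff 18.
- Std2: BR = Beta, leader payoff 0.
- Std3: BR = Beta, leader payoff 15.
- Std4: BR = Alpha, leader payoff 13.
Maximizing over 18, 0, 15, 13, Nexon chooses Std1. Subgame-perfect outcome: (Std1, Beta) with payoffs (18, 13).
Under simultaneous play:
Nexon's best replies: Alpha→Std4; Beta→Std4.
Orbyt's best replies: Std1→Beta; Std2→Beta; Std3→Beta; Std4→Alpha.
The unique mutual best reply is (Std4, Alpha), giving (13, 18).
Nexon's commitment gain: 18 − 13 = 5.

5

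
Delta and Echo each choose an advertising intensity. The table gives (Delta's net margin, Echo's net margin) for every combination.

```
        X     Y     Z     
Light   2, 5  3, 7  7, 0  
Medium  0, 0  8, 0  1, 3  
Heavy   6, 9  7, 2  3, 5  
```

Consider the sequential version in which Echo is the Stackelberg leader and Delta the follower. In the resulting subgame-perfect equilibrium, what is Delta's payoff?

6

Backward induction with Echo moving first.
- X: BR = Heavy, leader payoff 9.
- Y: BR = Medium, leader payoff 0.
- Z: BR = Light, leader payoff 0.
Echo's induced payoffs are 9, 0, 0, so Echo commits to X. Subgame-perfect outcome: (Heavy, X) with payoffs (6, 9).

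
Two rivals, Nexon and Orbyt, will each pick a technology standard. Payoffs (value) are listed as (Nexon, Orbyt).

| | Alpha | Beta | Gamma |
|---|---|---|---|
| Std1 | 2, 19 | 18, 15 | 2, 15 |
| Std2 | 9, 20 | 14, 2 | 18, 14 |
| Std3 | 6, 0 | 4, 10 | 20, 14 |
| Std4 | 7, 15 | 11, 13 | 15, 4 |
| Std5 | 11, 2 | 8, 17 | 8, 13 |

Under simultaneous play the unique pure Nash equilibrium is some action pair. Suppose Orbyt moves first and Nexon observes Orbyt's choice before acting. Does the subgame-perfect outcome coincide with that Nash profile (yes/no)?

no

Backward induction with Orbyt moving first.
- Alpha → Nexon plays Std5 (best of 2, 9, 6, 7, 11); Orbyt gets 2.
- Beta → Nexon plays Std1 (best of 18, 14, 4, 11, 8); Orbyt gets 15.
- Gamma → Nexon plays Std3 (best of 2, 18, 20, 15, 8); Orbyt gets 14.
Maximizing over 2, 15, 14, Orbyt chooses Beta. Subgame-perfect outcome: (Std1, Beta) with payoffs (18, 15).
Now find the simultaneous Nash equilibrium.
Nexon's best replies: Alpha→Std5; Beta→Std1; Gamma→Std3.
Orbyt's best replies: Std1→Alpha; Std2→Alpha; Std3→Gamma; Std4→Alpha; Std5→Beta.
The unique mutual best reply is (Std3, Gamma), giving (20, 14).
Sequential outcome (Std1, Beta) differs from the Nash profile (Std3, Gamma).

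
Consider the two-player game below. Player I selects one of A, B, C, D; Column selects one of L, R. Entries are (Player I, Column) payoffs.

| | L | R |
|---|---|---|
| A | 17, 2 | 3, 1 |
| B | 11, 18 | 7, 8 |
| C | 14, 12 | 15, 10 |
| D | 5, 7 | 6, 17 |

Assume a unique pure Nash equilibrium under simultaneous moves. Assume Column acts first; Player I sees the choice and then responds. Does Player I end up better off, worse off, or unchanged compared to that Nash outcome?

Backward induction with Column moving first.
- L: BR = A, leader payoff 2.
- R: BR = C, leader payoff 10.
Maximizing over 2, 10, Column chooses R. Subgame-perfect outcome: (C, R) with payoffs (15, 10).
Now find the simultaneous Nash equilibrium.
Player I's best replies: L→A; R→C.
Column's best replies: A→L; B→L; C→L; D→R.
The unique mutual best reply is (A, L), giving (17, 2).
Player I earns 15 sequentially versus 17 at the Nash outcome: worse off.

worse off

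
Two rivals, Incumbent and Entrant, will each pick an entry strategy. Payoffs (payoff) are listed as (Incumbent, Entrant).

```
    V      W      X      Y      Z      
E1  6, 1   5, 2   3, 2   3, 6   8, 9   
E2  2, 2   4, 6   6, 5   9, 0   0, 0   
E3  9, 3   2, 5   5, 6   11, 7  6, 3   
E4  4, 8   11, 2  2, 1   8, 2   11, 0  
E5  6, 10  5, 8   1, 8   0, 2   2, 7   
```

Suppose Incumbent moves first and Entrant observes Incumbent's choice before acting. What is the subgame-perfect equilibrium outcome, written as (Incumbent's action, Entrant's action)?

Backward induction with Incumbent moving first.
- E1 → Entrant plays Z (best of 1, 2, 2, 6, 9); Incumbent gets 8.
- E2 → Entrant plays W (best of 2, 6, 5, 0, 0); Incumbent gets 4.
- E3 → Entrant plays Y (best of 3, 5, 6, 7, 3); Incumbent gets 11.
- E4 → Entrant plays V (best of 8, 2, 1, 2, 0); Incumbent gets 4.
- E5 → Entrant plays V (best of 10, 8, 8, 2, 7); Incumbent gets 6.
Maximizing over 8, 4, 11, 4, 6, Incumbent chooses E3. Subgame-perfect outcome: (E3, Y) with payoffs (11, 7).

(E3, Y)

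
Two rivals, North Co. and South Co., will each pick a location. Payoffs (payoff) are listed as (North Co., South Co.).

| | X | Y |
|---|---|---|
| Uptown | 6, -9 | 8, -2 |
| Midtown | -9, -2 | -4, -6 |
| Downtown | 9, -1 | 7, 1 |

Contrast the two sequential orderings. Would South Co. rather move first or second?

If North Co. leads: South Co.'s best replies are Uptown→Y, Midtown→X, Downtown→Y; North Co.'s induced payoffs 8, -9, 7; outcome (Uptown, Y), payoffs (8, -2).
If South Co. leads: North Co.'s best replies are X→Downtown, Y→Uptown; South Co.'s induced payoffs -1, -2; outcome (Downtown, X), payoffs (9, -1).
South Co. gets -1 moving first and -2 moving second, so South Co. prefers to move first.

first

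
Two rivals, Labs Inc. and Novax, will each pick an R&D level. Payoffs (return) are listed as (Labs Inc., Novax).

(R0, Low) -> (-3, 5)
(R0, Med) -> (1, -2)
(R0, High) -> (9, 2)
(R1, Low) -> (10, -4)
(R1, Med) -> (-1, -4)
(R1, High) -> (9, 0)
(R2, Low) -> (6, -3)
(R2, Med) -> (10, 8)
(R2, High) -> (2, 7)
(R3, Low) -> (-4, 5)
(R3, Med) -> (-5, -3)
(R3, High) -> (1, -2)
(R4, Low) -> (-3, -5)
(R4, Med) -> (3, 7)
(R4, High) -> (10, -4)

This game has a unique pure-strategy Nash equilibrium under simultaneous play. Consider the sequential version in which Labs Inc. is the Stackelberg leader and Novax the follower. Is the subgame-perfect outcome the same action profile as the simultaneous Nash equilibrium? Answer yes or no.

Novax best-responds to each possible Labs Inc. move:
- R0 → Novax plays Low (best of 5, -2, 2); Labs Inc. gets -3.
- R1 → Novax plays High (best of -4, -4, 0); Labs Inc. gets 9.
- R2 → Novax plays Med (best of -3, 8, 7); Labs Inc. gets 10.
- R3 → Novax plays Low (best of 5, -3, -2); Labs Inc. gets -4.
- R4 → Novax plays Med (best of -5, 7, -4); Labs Inc. gets 3.
Maximizing over -3, 9, 10, -4, 3, Labs Inc. chooses R2. Subgame-perfect outcome: (R2, Med) with payoffs (10, 8).
Now find the simultaneous Nash equilibrium.
Labs Inc.'s best replies: Low→R1; Med→R2; High→R4.
Novax's best replies: R0→Low; R1→High; R2→Med; R3→Low; R4→Med.
Only (R2, Med) has each player best-responding; Nash payoffs (10, 8).
Sequential outcome (R2, Med) coincides with the Nash profile (R2, Med).

yes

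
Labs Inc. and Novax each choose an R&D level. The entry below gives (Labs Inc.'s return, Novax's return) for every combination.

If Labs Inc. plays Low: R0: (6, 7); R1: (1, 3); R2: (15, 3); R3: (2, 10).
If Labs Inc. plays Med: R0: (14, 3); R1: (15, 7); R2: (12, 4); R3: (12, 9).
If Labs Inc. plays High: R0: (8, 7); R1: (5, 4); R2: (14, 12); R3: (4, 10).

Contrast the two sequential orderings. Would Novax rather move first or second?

If Labs Inc. leads: Novax's best replies are Low→R3, Med→R3, High→R2; Labs Inc.'s induced payoffs 2, 12, 14; outcome (High, R2), payoffs (14, 12).
If Novax leads: Labs Inc.'s best replies are R0→Med, R1→Med, R2→Low, R3→Med; Novax's induced payoffs 3, 7, 3, 9; outcome (Med, R3), payoffs (12, 9).
Novax gets 9 moving first and 12 moving second, so Novax prefers to move second.

second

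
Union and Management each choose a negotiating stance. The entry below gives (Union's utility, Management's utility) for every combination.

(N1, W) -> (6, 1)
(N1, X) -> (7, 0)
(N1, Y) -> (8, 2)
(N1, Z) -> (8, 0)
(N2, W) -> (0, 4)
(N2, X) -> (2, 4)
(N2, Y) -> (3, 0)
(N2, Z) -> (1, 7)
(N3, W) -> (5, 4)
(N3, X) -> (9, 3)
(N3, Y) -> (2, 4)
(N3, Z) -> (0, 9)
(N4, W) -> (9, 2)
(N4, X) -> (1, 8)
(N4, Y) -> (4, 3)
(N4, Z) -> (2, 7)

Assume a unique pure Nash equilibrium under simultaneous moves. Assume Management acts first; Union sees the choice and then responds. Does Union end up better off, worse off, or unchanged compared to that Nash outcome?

Union best-responds to each possible Management move:
- W: BR = N4, leader payoff 2.
- X: BR = N3, leader payoff 3.
- Y: BR = N1, leader payoff 2.
- Z: BR = N1, leader payoff 0.
Management's induced payoffs are 2, 3, 2, 0, so Management commits to X. Subgame-perfect outcome: (N3, X) with payoffs (9, 3).
For the simultaneous game, intersect best replies.
Union's best replies: W→N4; X→N3; Y→N1; Z→N1.
Management's best replies: N1→Y; N2→Z; N3→Z; N4→X.
Only (N1, Y) has each player best-responding; Nash payoffs (8, 2).
Union earns 9 sequentially versus 8 at the Nash outcome: better off.

better off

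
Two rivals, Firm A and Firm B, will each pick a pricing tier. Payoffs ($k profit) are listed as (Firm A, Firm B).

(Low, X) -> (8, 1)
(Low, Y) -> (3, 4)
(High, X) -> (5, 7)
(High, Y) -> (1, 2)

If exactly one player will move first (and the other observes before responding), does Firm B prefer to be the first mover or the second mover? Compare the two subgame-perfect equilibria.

If Firm A leads: Firm B's best replies are Low→Y, High→X; Firm A's induced payoffs 3, 5; outcome (High, X), payoffs (5, 7).
If Firm B leads: Firm A's best replies are X→Low, Y→Low; Firm B's induced payoffs 1, 4; outcome (Low, Y), payoffs (3, 4).
Firm B gets 4 moving first and 7 moving second, so Firm B prefers to move second.

second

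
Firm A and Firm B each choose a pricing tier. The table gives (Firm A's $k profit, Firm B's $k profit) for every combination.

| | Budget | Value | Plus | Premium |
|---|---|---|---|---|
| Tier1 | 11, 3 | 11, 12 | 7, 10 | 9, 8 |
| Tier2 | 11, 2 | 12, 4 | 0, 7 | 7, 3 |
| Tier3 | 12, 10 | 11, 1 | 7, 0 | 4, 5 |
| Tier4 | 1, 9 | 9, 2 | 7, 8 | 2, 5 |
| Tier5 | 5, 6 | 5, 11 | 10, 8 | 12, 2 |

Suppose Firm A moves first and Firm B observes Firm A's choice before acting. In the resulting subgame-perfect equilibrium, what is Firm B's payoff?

10

Work backward from Firm B's decision.
- Tier1 → Firm B plays Value (best of 3, 12, 10, 8); Firm A gets 11.
- Tier2 → Firm B plays Plus (best of 2, 4, 7, 3); Firm A gets 0.
- Tier3 → Firm B plays Budget (best of 10, 1, 0, 5); Firm A gets 12.
- Tier4 → Firm B plays Budget (best of 9, 2, 8, 5); Firm A gets 1.
- Tier5 → Firm B plays Value (best of 6, 11, 8, 2); Firm A gets 5.
Maximizing over 11, 0, 12, 1, 5, Firm A chooses Tier3. Subgame-perfect outcome: (Tier3, Budget) with payoffs (12, 10).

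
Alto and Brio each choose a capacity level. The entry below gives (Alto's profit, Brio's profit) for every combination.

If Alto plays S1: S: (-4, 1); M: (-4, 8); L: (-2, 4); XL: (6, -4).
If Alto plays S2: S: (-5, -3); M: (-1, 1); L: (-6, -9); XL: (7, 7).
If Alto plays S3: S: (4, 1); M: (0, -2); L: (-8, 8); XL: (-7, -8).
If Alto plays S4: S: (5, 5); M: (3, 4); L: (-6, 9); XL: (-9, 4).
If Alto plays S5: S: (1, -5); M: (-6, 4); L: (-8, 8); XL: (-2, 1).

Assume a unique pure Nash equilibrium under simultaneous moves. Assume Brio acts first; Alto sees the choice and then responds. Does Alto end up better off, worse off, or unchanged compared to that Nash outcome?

Backward induction with Brio moving first.
- S → Alto plays S4 (best of -4, -5, 4, 5, 1); Brio gets 5.
- M → Alto plays S4 (best of -4, -1, 0, 3, -6); Brio gets 4.
- L → Alto plays S1 (best of -2, -6, -8, -6, -8); Brio gets 4.
- XL → Alto plays S2 (best of 6, 7, -7, -9, -2); Brio gets 7.
Among 5, 4, 4, 7, the best is 7 at XL. Subgame-perfect outcome: (S2, XL) with payoffs (7, 7).
For the simultaneous game, intersect best replies.
Alto's best replies: S→S4; M→S4; L→S1; XL→S2.
Brio's best replies: S1→M; S2→XL; S3→L; S4→L; S5→L.
Only (S2, XL) has each player best-responding; Nash payoffs (7, 7).
Alto earns 7 sequentially versus 7 at the Nash outcome: unchanged.

unchanged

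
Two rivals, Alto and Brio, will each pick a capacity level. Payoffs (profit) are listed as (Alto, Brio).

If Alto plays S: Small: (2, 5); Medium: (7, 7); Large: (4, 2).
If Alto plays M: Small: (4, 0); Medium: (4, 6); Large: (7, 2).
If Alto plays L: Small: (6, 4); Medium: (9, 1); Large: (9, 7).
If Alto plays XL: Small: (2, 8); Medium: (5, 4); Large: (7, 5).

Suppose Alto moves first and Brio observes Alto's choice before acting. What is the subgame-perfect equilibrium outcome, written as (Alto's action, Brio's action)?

Brio best-responds to each possible Alto move:
- S: BR = Medium, leader payoff 7.
- M: BR = Medium, leader payoff 4.
- L: BR = Large, leader payoff 9.
- XL: BR = Small, leader payoff 2.
Among 7, 4, 9, 2, the best is 9 at L. Subgame-perfect outcome: (L, Large) with payoffs (9, 7).

(L, Large)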